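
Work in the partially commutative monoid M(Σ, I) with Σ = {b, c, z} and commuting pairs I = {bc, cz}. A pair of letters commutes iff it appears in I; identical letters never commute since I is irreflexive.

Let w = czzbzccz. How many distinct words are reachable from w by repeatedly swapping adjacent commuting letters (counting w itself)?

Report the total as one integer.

#0=c has no predecessor
#1=z has no predecessor
#2=z depends on [1:z]
#3=b depends on [2:z]
#4=z depends on [3:b]
#5=c depends on [0:c]
#6=c depends on [5:c]
#7=z depends on [4:z]
sources: [0:c, 1:z]
N(rest) = Σ N(rest − s) over sources s of rest; N(one piece) = 1:
  size 1 → [6]=1  [7]=1
  size 2 → [4,7]=1  [5,6]=1  [6,7]=2
  size 3 → [0,5,6]=1  [3,4,7]=1  [4,6,7]=3  [5,6,7]=3
  size 4 → [0,5,6,7]=4  [2,3,4,7]=1  [3,4,6,7]=4  [4,5,6,7]=6
  size 5 → [0,4,5,6,7]=10  [1,2,3,4,7]=1  [2,3,4,6,7]=5  [3,4,5,6,7]=10
  size 6 → [0,3,4,5,6,7]=20  [1,2,3,4,6,7]=6  [2,3,4,5,6,7]=15
  first=0(c) contributes 21
  first=1(z) contributes 35
|[w]| = 56

56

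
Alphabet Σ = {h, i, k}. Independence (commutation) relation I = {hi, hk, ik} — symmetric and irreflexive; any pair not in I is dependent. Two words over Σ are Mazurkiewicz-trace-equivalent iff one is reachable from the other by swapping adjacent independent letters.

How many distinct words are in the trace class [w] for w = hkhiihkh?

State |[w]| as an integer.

piece 0:h — minimal
piece 1:k — minimal
piece 2:h rests on {0:h}
piece 3:i — minimal
piece 4:i rests on {3:i}
piece 5:h rests on {2:h}
piece 6:k rests on {1:k}
piece 7:h rests on {5:h}
minimal pieces: {0:h, 1:k, 3:i}
ways to finish when only these pieces remain (= sum over removing one remaining piece with nothing left below it):
  1 left: {4}→1  {6}→1  {7}→1
  2 left: {1,6}→1  {3,4}→1  {4,6}→2  {4,7}→2  {5,7}→1  {6,7}→2
  3 left: {1,4,6}→3  {1,6,7}→3  {2,5,7}→1  {3,4,6}→3  {3,4,7}→3  {4,5,7}→3  {4,6,7}→6  {5,6,7}→3
  4 left: {0,2,5,7}→1  {1,3,4,6}→6  {1,4,6,7}→12  {1,5,6,7}→6  {2,4,5,7}→4  {2,5,6,7}→4  {3,4,5,7}→6  {3,4,6,7}→12  {4,5,6,7}→12
  5 left: {0,2,4,5,7}→5  {0,2,5,6,7}→5  {1,2,5,6,7}→10  {1,3,4,6,7}→30  {1,4,5,6,7}→30  {2,3,4,5,7}→10  {2,4,5,6,7}→20  {3,4,5,6,7}→30
  6 left: {0,1,2,5,6,7}→15  {0,2,3,4,5,7}→15  {0,2,4,5,6,7}→30  {1,2,4,5,6,7}→60  {1,3,4,5,6,7}→90  {2,3,4,5,6,7}→60
  placing 0:h first → 210 extensions
  placing 1:k first → 105 extensions
  placing 3:i first → 105 extensions
total linear extensions = 420

420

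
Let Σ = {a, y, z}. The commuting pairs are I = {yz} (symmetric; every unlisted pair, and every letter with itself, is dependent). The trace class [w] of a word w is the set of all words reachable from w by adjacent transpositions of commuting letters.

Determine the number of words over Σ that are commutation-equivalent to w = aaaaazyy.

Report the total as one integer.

3

0(a) covers ∅
1(a) covers 0:a
2(a) covers 1:a
3(a) covers 2:a
4(a) covers 3:a
5(z) covers 4:a
6(y) covers 4:a
7(y) covers 6:y
floor of heap: 0:a
completions by unplaced set U, small U first (add the entries for U minus each lowest piece of U):
  |U|=1: {5}:1  {7}:1
  |U|=2: {5,7}:2  {6,7}:1
  |U|=3: {5,6,7}:3
  |U|=4: {4,5,6,7}:3
  |U|=5: {3,4,5,6,7}:3
  |U|=6: {2,3,4,5,6,7}:3
  start at 0(a): 3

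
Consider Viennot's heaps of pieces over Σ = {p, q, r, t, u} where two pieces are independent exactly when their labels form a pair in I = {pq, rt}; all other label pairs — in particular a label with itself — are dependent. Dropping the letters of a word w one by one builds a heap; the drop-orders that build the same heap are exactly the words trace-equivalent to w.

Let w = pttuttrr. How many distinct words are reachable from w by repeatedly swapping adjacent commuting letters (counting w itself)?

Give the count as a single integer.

0(p) covers ∅
1(t) covers 0:p
2(t) covers 1:t
3(u) covers 2:t
4(t) covers 3:u
5(t) covers 4:t
6(r) covers 3:u
7(r) covers 6:r
floor of heap: 0:p
completions by unplaced set U, small U first (add the entries for U minus each lowest piece of U):
  |U|=1: {5}:1  {7}:1
  |U|=2: {4,5}:1  {5,7}:2  {6,7}:1
  |U|=3: {4,5,7}:3  {5,6,7}:3
  |U|=4: {4,5,6,7}:6
  |U|=5: {3,4,5,6,7}:6
  |U|=6: {2,3,4,5,6,7}:6
  start at 0(p): 6

6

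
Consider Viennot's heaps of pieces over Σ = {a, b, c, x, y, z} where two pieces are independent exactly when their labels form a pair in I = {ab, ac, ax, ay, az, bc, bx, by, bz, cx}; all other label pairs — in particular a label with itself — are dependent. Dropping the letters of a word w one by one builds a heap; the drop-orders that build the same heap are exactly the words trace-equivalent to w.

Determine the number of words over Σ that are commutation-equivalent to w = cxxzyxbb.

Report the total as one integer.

drop 0:c onto floor
drop 1:x onto floor
drop 2:x onto {1:x}
drop 3:z onto {0:c, 2:x}
drop 4:y onto {3:z}
drop 5:x onto {4:y}
drop 6:b onto floor
drop 7:b onto {6:b}
ground layer = {0:c, 1:x, 6:b}
drop-orders for the pieces not yet dropped (sum over which currently-grounded one goes next):
  1 to go: {5} 1  {7} 1
  2 to go: {4,5} 1  {5,7} 2  {6,7} 1
  3 to go: {3,4,5} 1  {4,5,7} 3  {5,6,7} 3
  4 to go: {0,3,4,5} 1  {2,3,4,5} 1  {3,4,5,7} 4  {4,5,6,7} 6
  5 to go: {0,2,3,4,5} 2  {0,3,4,5,7} 5  {1,2,3,4,5} 1  {2,3,4,5,7} 5  {3,4,5,6,7} 10
  6 to go: {0,1,2,3,4,5} 3  {0,2,3,4,5,7} 12  {0,3,4,5,6,7} 15  {1,2,3,4,5,7} 6  {2,3,4,5,6,7} 15
  if 0:c drops first: 21 orders
  if 1:x drops first: 42 orders
  if 6:b drops first: 21 orders
heap linearizations: 84

84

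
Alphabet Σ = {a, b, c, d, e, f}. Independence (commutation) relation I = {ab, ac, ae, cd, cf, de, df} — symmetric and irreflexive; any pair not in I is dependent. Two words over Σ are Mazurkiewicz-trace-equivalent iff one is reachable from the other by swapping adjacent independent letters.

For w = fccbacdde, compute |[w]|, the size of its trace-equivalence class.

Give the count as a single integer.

66

drop 0:f onto floor
drop 1:c onto floor
drop 2:c onto {1:c}
drop 3:b onto {0:f, 2:c}
drop 4:a onto {0:f}
drop 5:c onto {3:b}
drop 6:d onto {3:b, 4:a}
drop 7:d onto {6:d}
drop 8:e onto {5:c}
ground layer = {0:f, 1:c}
drop-orders for the pieces not yet dropped (sum over which currently-grounded one goes next):
  1 to go: {7} 1  {8} 1
  2 to go: {5,8} 1  {6,7} 1  {7,8} 2
  3 to go: {4,6,7} 1  {5,7,8} 3  {6,7,8} 3
  4 to go: {4,6,7,8} 4  {5,6,7,8} 6
  5 to go: {3,5,6,7,8} 6  {4,5,6,7,8} 10
  6 to go: {2,3,5,6,7,8} 6  {3,4,5,6,7,8} 16
  7 to go: {0,3,4,5,6,7,8} 16  {1,2,3,5,6,7,8} 6  {2,3,4,5,6,7,8} 22
  if 0:f drops first: 28 orders
  if 1:c drops first: 38 orders
heap linearizations: 66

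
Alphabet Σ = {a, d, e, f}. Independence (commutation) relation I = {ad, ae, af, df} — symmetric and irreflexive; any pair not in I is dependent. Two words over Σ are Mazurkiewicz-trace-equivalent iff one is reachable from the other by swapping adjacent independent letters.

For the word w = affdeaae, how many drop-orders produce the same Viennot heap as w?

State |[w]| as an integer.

168

0(a) covers ∅
1(f) covers ∅
2(f) covers 1:f
3(d) covers ∅
4(e) covers 2:f, 3:d
5(a) covers 0:a
6(a) covers 5:a
7(e) covers 4:e
floor of heap: 0:a, 1:f, 3:d
completions by unplaced set U, small U first (add the entries for U minus each lowest piece of U):
  |U|=1: {6}:1  {7}:1
  |U|=2: {4,7}:1  {5,6}:1  {6,7}:2
  |U|=3: {0,5,6}:1  {2,4,7}:1  {3,4,7}:1  {4,6,7}:3  {5,6,7}:3
  |U|=4: {0,5,6,7}:4  {1,2,4,7}:1  {2,3,4,7}:2  {2,4,6,7}:4  {3,4,6,7}:4  {4,5,6,7}:6
  |U|=5: {0,4,5,6,7}:10  {1,2,3,4,7}:3  {1,2,4,6,7}:5  {2,3,4,6,7}:10  {2,4,5,6,7}:10  {3,4,5,6,7}:10
  |U|=6: {0,2,4,5,6,7}:20  {0,3,4,5,6,7}:20  {1,2,3,4,6,7}:18  {1,2,4,5,6,7}:15  {2,3,4,5,6,7}:30
  start at 0(a): 63
  start at 1(f): 70
  start at 3(d): 35
sum over floor = 168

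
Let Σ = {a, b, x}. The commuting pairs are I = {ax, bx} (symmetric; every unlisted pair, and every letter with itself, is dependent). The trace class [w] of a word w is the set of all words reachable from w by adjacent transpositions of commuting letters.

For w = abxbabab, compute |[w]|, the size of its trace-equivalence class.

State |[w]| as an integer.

8

#0=a has no predecessor
#1=b depends on [0:a]
#2=x has no predecessor
#3=b depends on [1:b]
#4=a depends on [3:b]
#5=b depends on [4:a]
#6=a depends on [5:b]
#7=b depends on [6:a]
sources: [0:a, 2:x]
N(rest) = Σ N(rest − s) over sources s of rest; N(one piece) = 1:
  size 1 → [2]=1  [7]=1
  size 2 → [2,7]=2  [6,7]=1
  size 3 → [2,6,7]=3  [5,6,7]=1
  size 4 → [2,5,6,7]=4  [4,5,6,7]=1
  size 5 → [2,4,5,6,7]=5  [3,4,5,6,7]=1
  size 6 → [1,3,4,5,6,7]=1  [2,3,4,5,6,7]=6
  first=0(a) contributes 7
  first=2(x) contributes 1
|[w]| = 8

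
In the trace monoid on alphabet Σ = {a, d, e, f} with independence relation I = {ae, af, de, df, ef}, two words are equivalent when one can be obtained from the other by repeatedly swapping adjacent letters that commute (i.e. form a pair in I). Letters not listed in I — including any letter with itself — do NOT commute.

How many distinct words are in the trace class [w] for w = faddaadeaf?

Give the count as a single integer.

0(f) covers ∅
1(a) covers ∅
2(d) covers 1:a
3(d) covers 2:d
4(a) covers 3:d
5(a) covers 4:a
6(d) covers 5:a
7(e) covers ∅
8(a) covers 6:d
9(f) covers 0:f
floor of heap: 0:f, 1:a, 7:e
completions by unplaced set U, small U first (add the entries for U minus each lowest piece of U):
  |U|=1: {7}:1  {8}:1  {9}:1
  |U|=2: {0,9}:1  {6,8}:1  {7,8}:2  {7,9}:2  {8,9}:2
  |U|=3: {0,7,9}:3  {0,8,9}:3  {5,6,8}:1  {6,7,8}:3  {6,8,9}:3  {7,8,9}:6
  |U|=4: {0,6,8,9}:6  {0,7,8,9}:12  {4,5,6,8}:1  {5,6,7,8}:4  {5,6,8,9}:4  {6,7,8,9}:12
  |U|=5: {0,5,6,8,9}:10  {0,6,7,8,9}:30  {3,4,5,6,8}:1  {4,5,6,7,8}:5  {4,5,6,8,9}:5  {5,6,7,8,9}:20
  |U|=6: {0,4,5,6,8,9}:15  {0,5,6,7,8,9}:60  {2,3,4,5,6,8}:1  {3,4,5,6,7,8}:6  {3,4,5,6,8,9}:6  {4,5,6,7,8,9}:30
  |U|=7: {0,3,4,5,6,8,9}:21  {0,4,5,6,7,8,9}:105  {1,2,3,4,5,6,8}:1  {2,3,4,5,6,7,8}:7  {2,3,4,5,6,8,9}:7  {3,4,5,6,7,8,9}:42
  |U|=8: {0,2,3,4,5,6,8,9}:28  {0,3,4,5,6,7,8,9}:168  {1,2,3,4,5,6,7,8}:8  {1,2,3,4,5,6,8,9}:8  {2,3,4,5,6,7,8,9}:56
  start at 0(f): 72
  start at 1(a): 252
  start at 7(e): 36
sum over floor = 360

360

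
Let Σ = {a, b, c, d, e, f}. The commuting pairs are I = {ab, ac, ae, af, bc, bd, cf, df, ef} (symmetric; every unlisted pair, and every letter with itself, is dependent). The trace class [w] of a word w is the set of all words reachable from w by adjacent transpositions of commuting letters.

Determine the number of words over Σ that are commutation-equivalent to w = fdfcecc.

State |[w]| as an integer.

drop 0:f onto floor
drop 1:d onto floor
drop 2:f onto {0:f}
drop 3:c onto {1:d}
drop 4:e onto {3:c}
drop 5:c onto {4:e}
drop 6:c onto {5:c}
ground layer = {0:f, 1:d}
drop-orders for the pieces not yet dropped (sum over which currently-grounded one goes next):
  1 to go: {2} 1  {6} 1
  2 to go: {0,2} 1  {2,6} 2  {5,6} 1
  3 to go: {0,2,6} 3  {2,5,6} 3  {4,5,6} 1
  4 to go: {0,2,5,6} 6  {2,4,5,6} 4  {3,4,5,6} 1
  5 to go: {0,2,4,5,6} 10  {1,3,4,5,6} 1  {2,3,4,5,6} 5
  if 0:f drops first: 6 orders
  if 1:d drops first: 15 orders
heap linearizations: 21

21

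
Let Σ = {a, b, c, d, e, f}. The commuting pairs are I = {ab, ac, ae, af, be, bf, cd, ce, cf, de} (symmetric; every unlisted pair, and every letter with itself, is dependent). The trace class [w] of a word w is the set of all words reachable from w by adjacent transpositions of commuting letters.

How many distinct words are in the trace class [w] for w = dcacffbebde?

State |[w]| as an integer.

1690

#0=d has no predecessor
#1=c has no predecessor
#2=a depends on [0:d]
#3=c depends on [1:c]
#4=f depends on [0:d]
#5=f depends on [4:f]
#6=b depends on [0:d, 3:c]
#7=e depends on [5:f]
#8=b depends on [6:b]
#9=d depends on [2:a, 5:f, 8:b]
#10=e depends on [7:e]
sources: [0:d, 1:c]
N(rest) = Σ N(rest − s) over sources s of rest; N(one piece) = 1:
  size 1 → [9]=1  [10]=1
  size 2 → [2,9]=1  [7,10]=1  [8,9]=1  [9,10]=2
  size 3 → [2,8,9]=2  [2,9,10]=3  [6,8,9]=1  [7,9,10]=3  [8,9,10]=3
  size 4 → [2,6,8,9]=3  [2,7,9,10]=6  [2,8,9,10]=8  [3,6,8,9]=1  [5,7,9,10]=3  [6,8,9,10]=4  [7,8,9,10]=6
  size 5 → [1,3,6,8,9]=1  [2,3,6,8,9]=4  [2,5,7,9,10]=9  [2,6,8,9,10]=15  [2,7,8,9,10]=20  [3,6,8,9,10]=5  [4,5,7,9,10]=3  [5,7,8,9,10]=9  [6,7,8,9,10]=10
  size 6 → [1,2,3,6,8,9]=5  [1,3,6,8,9,10]=6  [2,3,6,8,9,10]=24  [2,4,5,7,9,10]=12  [2,5,7,8,9,10]=38  [2,6,7,8,9,10]=45  [3,6,7,8,9,10]=15  [4,5,7,8,9,10]=12  [5,6,7,8,9,10]=19
  size 7 → [1,2,3,6,8,9,10]=35  [1,3,6,7,8,9,10]=21  [2,3,6,7,8,9,10]=84  [2,4,5,7,8,9,10]=62  [2,5,6,7,8,9,10]=102  [3,5,6,7,8,9,10]=34  [4,5,6,7,8,9,10]=31
  size 8 → [1,2,3,6,7,8,9,10]=140  [1,3,5,6,7,8,9,10]=55  [2,3,5,6,7,8,9,10]=220  [2,4,5,6,7,8,9,10]=195  [3,4,5,6,7,8,9,10]=65
  size 9 → [0,2,4,5,6,7,8,9,10]=195  [1,2,3,5,6,7,8,9,10]=415  [1,3,4,5,6,7,8,9,10]=120  [2,3,4,5,6,7,8,9,10]=480
  first=0(d) contributes 1015
  first=1(c) contributes 675
|[w]| = 1690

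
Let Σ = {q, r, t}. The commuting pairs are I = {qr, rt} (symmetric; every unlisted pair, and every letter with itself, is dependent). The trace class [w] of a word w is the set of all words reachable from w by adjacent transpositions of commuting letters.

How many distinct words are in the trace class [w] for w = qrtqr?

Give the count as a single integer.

piece 0:q — minimal
piece 1:r — minimal
piece 2:t rests on {0:q}
piece 3:q rests on {2:t}
piece 4:r rests on {1:r}
minimal pieces: {0:q, 1:r}
ways to finish when only these pieces remain (= sum over removing one remaining piece with nothing left below it):
  1 left: {3}→1  {4}→1
  2 left: {1,4}→1  {2,3}→1  {3,4}→2
  3 left: {0,2,3}→1  {1,3,4}→3  {2,3,4}→3
  placing 0:q first → 6 extensions
  placing 1:r first → 4 extensions
total linear extensions = 10

10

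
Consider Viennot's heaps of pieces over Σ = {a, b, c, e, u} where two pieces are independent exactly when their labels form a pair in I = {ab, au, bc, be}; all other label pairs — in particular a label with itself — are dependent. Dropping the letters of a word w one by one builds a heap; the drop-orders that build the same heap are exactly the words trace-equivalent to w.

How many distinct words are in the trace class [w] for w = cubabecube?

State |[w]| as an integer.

piece 0:c — minimal
piece 1:u rests on {0:c}
piece 2:b rests on {1:u}
piece 3:a rests on {0:c}
piece 4:b rests on {2:b}
piece 5:e rests on {1:u, 3:a}
piece 6:c rests on {5:e}
piece 7:u rests on {4:b, 6:c}
piece 8:b rests on {7:u}
piece 9:e rests on {7:u}
minimal pieces: {0:c}
ways to finish when only these pieces remain (= sum over removing one remaining piece with nothing left below it):
  1 left: {8}→1  {9}→1
  2 left: {8,9}→2
  3 left: {7,8,9}→2
  4 left: {4,7,8,9}→2  {6,7,8,9}→2
  5 left: {2,4,7,8,9}→2  {4,6,7,8,9}→4  {5,6,7,8,9}→2
  6 left: {2,4,6,7,8,9}→6  {3,5,6,7,8,9}→2  {4,5,6,7,8,9}→6
  7 left: {2,4,5,6,7,8,9}→12  {3,4,5,6,7,8,9}→8
  8 left: {1,2,4,5,6,7,8,9}→12  {2,3,4,5,6,7,8,9}→20
  placing 0:c first → 32 extensions

32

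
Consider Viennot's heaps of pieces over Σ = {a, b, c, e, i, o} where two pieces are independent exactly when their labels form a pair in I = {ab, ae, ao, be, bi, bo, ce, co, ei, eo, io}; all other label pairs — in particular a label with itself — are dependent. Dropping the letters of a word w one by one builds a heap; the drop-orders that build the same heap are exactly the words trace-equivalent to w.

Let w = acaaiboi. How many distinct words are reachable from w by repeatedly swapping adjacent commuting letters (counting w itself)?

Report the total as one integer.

piece 0:a — minimal
piece 1:c rests on {0:a}
piece 2:a rests on {1:c}
piece 3:a rests on {2:a}
piece 4:i rests on {3:a}
piece 5:b rests on {1:c}
piece 6:o — minimal
piece 7:i rests on {4:i}
minimal pieces: {0:a, 6:o}
ways to finish when only these pieces remain (= sum over removing one remaining piece with nothing left below it):
  1 left: {5}→1  {6}→1  {7}→1
  2 left: {4,7}→1  {5,6}→2  {5,7}→2  {6,7}→2
  3 left: {3,4,7}→1  {4,5,7}→3  {4,6,7}→3  {5,6,7}→6
  4 left: {2,3,4,7}→1  {3,4,5,7}→4  {3,4,6,7}→4  {4,5,6,7}→12
  5 left: {2,3,4,5,7}→5  {2,3,4,6,7}→5  {3,4,5,6,7}→20
  6 left: {1,2,3,4,5,7}→5  {2,3,4,5,6,7}→30
  placing 0:a first → 35 extensions
  placing 6:o first → 5 extensions
total linear extensions = 40

40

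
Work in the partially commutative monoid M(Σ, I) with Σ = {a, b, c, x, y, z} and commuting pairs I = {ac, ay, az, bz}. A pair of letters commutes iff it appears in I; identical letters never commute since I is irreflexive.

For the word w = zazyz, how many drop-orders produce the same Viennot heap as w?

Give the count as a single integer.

5

0(z) covers ∅
1(a) covers ∅
2(z) covers 0:z
3(y) covers 2:z
4(z) covers 3:y
floor of heap: 0:z, 1:a
completions by unplaced set U, small U first (add the entries for U minus each lowest piece of U):
  |U|=1: {1}:1  {4}:1
  |U|=2: {1,4}:2  {3,4}:1
  |U|=3: {1,3,4}:3  {2,3,4}:1
  start at 0(z): 4
  start at 1(a): 1
sum over floor = 5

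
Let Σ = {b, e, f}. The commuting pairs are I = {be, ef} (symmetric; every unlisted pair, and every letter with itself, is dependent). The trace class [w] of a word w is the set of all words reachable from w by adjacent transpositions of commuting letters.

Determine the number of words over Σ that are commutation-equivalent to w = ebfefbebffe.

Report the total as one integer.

drop 0:e onto floor
drop 1:b onto floor
drop 2:f onto {1:b}
drop 3:e onto {0:e}
drop 4:f onto {2:f}
drop 5:b onto {4:f}
drop 6:e onto {3:e}
drop 7:b onto {5:b}
drop 8:f onto {7:b}
drop 9:f onto {8:f}
drop 10:e onto {6:e}
ground layer = {0:e, 1:b}
drop-orders for the pieces not yet dropped (sum over which currently-grounded one goes next):
  1 to go: {9} 1  {10} 1
  2 to go: {6,10} 1  {8,9} 1  {9,10} 2
  3 to go: {3,6,10} 1  {6,9,10} 3  {7,8,9} 1  {8,9,10} 3
  4 to go: {0,3,6,10} 1  {3,6,9,10} 4  {5,7,8,9} 1  {6,8,9,10} 6  {7,8,9,10} 4
  5 to go: {0,3,6,9,10} 5  {3,6,8,9,10} 10  {4,5,7,8,9} 1  {5,7,8,9,10} 5  {6,7,8,9,10} 10
  6 to go: {0,3,6,8,9,10} 15  {2,4,5,7,8,9} 1  {3,6,7,8,9,10} 20  {4,5,7,8,9,10} 6  {5,6,7,8,9,10} 15
  7 to go: {0,3,6,7,8,9,10} 35  {1,2,4,5,7,8,9} 1  {2,4,5,7,8,9,10} 7  {3,5,6,7,8,9,10} 35  {4,5,6,7,8,9,10} 21
  8 to go: {0,3,5,6,7,8,9,10} 70  {1,2,4,5,7,8,9,10} 8  {2,4,5,6,7,8,9,10} 28  {3,4,5,6,7,8,9,10} 56
  9 to go: {0,3,4,5,6,7,8,9,10} 126  {1,2,4,5,6,7,8,9,10} 36  {2,3,4,5,6,7,8,9,10} 84
  if 0:e drops first: 120 orders
  if 1:b drops first: 210 orders
heap linearizations: 330

330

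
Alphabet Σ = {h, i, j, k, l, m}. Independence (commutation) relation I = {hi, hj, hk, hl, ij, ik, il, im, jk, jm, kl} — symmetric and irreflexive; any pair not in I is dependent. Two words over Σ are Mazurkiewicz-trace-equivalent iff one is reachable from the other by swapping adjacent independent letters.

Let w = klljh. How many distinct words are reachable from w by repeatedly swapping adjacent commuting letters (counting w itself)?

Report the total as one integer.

drop 0:k onto floor
drop 1:l onto floor
drop 2:l onto {1:l}
drop 3:j onto {2:l}
drop 4:h onto floor
ground layer = {0:k, 1:l, 4:h}
drop-orders for the pieces not yet dropped (sum over which currently-grounded one goes next):
  1 to go: {0} 1  {3} 1  {4} 1
  2 to go: {0,3} 2  {0,4} 2  {2,3} 1  {3,4} 2
  3 to go: {0,2,3} 3  {0,3,4} 6  {1,2,3} 1  {2,3,4} 3
  if 0:k drops first: 4 orders
  if 1:l drops first: 12 orders
  if 4:h drops first: 4 orders
heap linearizations: 20

20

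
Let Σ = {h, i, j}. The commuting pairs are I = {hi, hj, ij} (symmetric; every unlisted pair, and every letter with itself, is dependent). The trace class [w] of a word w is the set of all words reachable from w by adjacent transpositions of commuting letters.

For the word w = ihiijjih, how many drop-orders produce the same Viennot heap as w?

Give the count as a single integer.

0(i) covers ∅
1(h) covers ∅
2(i) covers 0:i
3(i) covers 2:i
4(j) covers ∅
5(j) covers 4:j
6(i) covers 3:i
7(h) covers 1:h
floor of heap: 0:i, 1:h, 4:j
completions by unplaced set U, small U first (add the entries for U minus each lowest piece of U):
  |U|=1: {5}:1  {6}:1  {7}:1
  |U|=2: {1,7}:1  {3,6}:1  {4,5}:1  {5,6}:2  {5,7}:2  {6,7}:2
  |U|=3: {1,5,7}:3  {1,6,7}:3  {2,3,6}:1  {3,5,6}:3  {3,6,7}:3  {4,5,6}:3  {4,5,7}:3  {5,6,7}:6
  |U|=4: {0,2,3,6}:1  {1,3,6,7}:6  {1,4,5,7}:6  {1,5,6,7}:12  {2,3,5,6}:4  {2,3,6,7}:4  {3,4,5,6}:6  {3,5,6,7}:12  {4,5,6,7}:12
  |U|=5: {0,2,3,5,6}:5  {0,2,3,6,7}:5  {1,2,3,6,7}:10  {1,3,5,6,7}:30  {1,4,5,6,7}:30  {2,3,4,5,6}:10  {2,3,5,6,7}:20  {3,4,5,6,7}:30
  |U|=6: {0,1,2,3,6,7}:15  {0,2,3,4,5,6}:15  {0,2,3,5,6,7}:30  {1,2,3,5,6,7}:60  {1,3,4,5,6,7}:90  {2,3,4,5,6,7}:60
  start at 0(i): 210
  start at 1(h): 105
  start at 4(j): 105
sum over floor = 420

420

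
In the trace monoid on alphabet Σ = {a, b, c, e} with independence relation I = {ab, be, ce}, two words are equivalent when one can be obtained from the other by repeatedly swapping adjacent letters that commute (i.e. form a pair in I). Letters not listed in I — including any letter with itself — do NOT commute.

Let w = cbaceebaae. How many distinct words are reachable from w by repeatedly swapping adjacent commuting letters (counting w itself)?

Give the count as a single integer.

43

piece 0:c — minimal
piece 1:b rests on {0:c}
piece 2:a rests on {0:c}
piece 3:c rests on {1:b, 2:a}
piece 4:e rests on {2:a}
piece 5:e rests on {4:e}
piece 6:b rests on {3:c}
piece 7:a rests on {3:c, 5:e}
piece 8:a rests on {7:a}
piece 9:e rests on {8:a}
minimal pieces: {0:c}
ways to finish when only these pieces remain (= sum over removing one remaining piece with nothing left below it):
  1 left: {6}→1  {9}→1
  2 left: {6,9}→2  {8,9}→1
  3 left: {6,8,9}→3  {7,8,9}→1
  4 left: {5,7,8,9}→1  {6,7,8,9}→4
  5 left: {3,6,7,8,9}→4  {4,5,7,8,9}→1  {5,6,7,8,9}→5
  6 left: {1,3,6,7,8,9}→4  {3,5,6,7,8,9}→9  {4,5,6,7,8,9}→6
  7 left: {1,3,5,6,7,8,9}→13  {3,4,5,6,7,8,9}→15
  8 left: {1,3,4,5,6,7,8,9}→28  {2,3,4,5,6,7,8,9}→15
  placing 0:c first → 43 extensions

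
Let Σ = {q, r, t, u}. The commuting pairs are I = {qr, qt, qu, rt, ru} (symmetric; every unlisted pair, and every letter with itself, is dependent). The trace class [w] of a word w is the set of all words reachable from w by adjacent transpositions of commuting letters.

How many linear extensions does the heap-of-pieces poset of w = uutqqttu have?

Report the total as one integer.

28

#0=u has no predecessor
#1=u depends on [0:u]
#2=t depends on [1:u]
#3=q has no predecessor
#4=q depends on [3:q]
#5=t depends on [2:t]
#6=t depends on [5:t]
#7=u depends on [6:t]
sources: [0:u, 3:q]
N(rest) = Σ N(rest − s) over sources s of rest; N(one piece) = 1:
  size 1 → [4]=1  [7]=1
  size 2 → [3,4]=1  [4,7]=2  [6,7]=1
  size 3 → [3,4,7]=3  [4,6,7]=3  [5,6,7]=1
  size 4 → [2,5,6,7]=1  [3,4,6,7]=6  [4,5,6,7]=4
  size 5 → [1,2,5,6,7]=1  [2,4,5,6,7]=5  [3,4,5,6,7]=10
  size 6 → [0,1,2,5,6,7]=1  [1,2,4,5,6,7]=6  [2,3,4,5,6,7]=15
  first=0(u) contributes 21
  first=3(q) contributes 7
|[w]| = 28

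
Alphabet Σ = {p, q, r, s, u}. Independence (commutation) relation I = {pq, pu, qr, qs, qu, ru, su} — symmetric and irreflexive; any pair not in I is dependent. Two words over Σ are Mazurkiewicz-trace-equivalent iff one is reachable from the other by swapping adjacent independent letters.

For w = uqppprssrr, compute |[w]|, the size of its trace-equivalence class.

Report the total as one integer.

drop 0:u onto floor
drop 1:q onto floor
drop 2:p onto floor
drop 3:p onto {2:p}
drop 4:p onto {3:p}
drop 5:r onto {4:p}
drop 6:s onto {5:r}
drop 7:s onto {6:s}
drop 8:r onto {7:s}
drop 9:r onto {8:r}
ground layer = {0:u, 1:q, 2:p}
drop-orders for the pieces not yet dropped (sum over which currently-grounded one goes next):
  1 to go: {0} 1  {1} 1  {9} 1
  2 to go: {0,1} 2  {0,9} 2  {1,9} 2  {8,9} 1
  3 to go: {0,1,9} 6  {0,8,9} 3  {1,8,9} 3  {7,8,9} 1
  4 to go: {0,1,8,9} 12  {0,7,8,9} 4  {1,7,8,9} 4  {6,7,8,9} 1
  5 to go: {0,1,7,8,9} 20  {0,6,7,8,9} 5  {1,6,7,8,9} 5  {5,6,7,8,9} 1
  6 to go: {0,1,6,7,8,9} 30  {0,5,6,7,8,9} 6  {1,5,6,7,8,9} 6  {4,5,6,7,8,9} 1
  7 to go: {0,1,5,6,7,8,9} 42  {0,4,5,6,7,8,9} 7  {1,4,5,6,7,8,9} 7  {3,4,5,6,7,8,9} 1
  8 to go: {0,1,4,5,6,7,8,9} 56  {0,3,4,5,6,7,8,9} 8  {1,3,4,5,6,7,8,9} 8  {2,3,4,5,6,7,8,9} 1
  if 0:u drops first: 9 orders
  if 1:q drops first: 9 orders
  if 2:p drops first: 72 orders
heap linearizations: 90

90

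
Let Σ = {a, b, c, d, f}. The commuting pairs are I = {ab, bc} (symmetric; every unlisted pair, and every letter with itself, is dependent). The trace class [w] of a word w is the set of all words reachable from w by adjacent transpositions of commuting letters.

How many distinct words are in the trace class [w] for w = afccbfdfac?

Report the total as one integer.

#0=a has no predecessor
#1=f depends on [0:a]
#2=c depends on [1:f]
#3=c depends on [2:c]
#4=b depends on [1:f]
#5=f depends on [3:c, 4:b]
#6=d depends on [5:f]
#7=f depends on [6:d]
#8=a depends on [7:f]
#9=c depends on [8:a]
sources: [0:a]
N(rest) = Σ N(rest − s) over sources s of rest; N(one piece) = 1:
  size 1 → [9]=1
  size 2 → [8,9]=1
  size 3 → [7,8,9]=1
  size 4 → [6,7,8,9]=1
  size 5 → [5,6,7,8,9]=1
  size 6 → [3,5,6,7,8,9]=1  [4,5,6,7,8,9]=1
  size 7 → [2,3,5,6,7,8,9]=1  [3,4,5,6,7,8,9]=2
  size 8 → [2,3,4,5,6,7,8,9]=3
  first=0(a) contributes 3

3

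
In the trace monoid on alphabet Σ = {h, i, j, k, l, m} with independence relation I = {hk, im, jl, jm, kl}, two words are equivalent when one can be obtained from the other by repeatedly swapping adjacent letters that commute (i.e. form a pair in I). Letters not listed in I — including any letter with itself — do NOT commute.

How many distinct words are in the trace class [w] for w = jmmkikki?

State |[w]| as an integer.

3

#0=j has no predecessor
#1=m has no predecessor
#2=m depends on [1:m]
#3=k depends on [0:j, 2:m]
#4=i depends on [3:k]
#5=k depends on [4:i]
#6=k depends on [5:k]
#7=i depends on [6:k]
sources: [0:j, 1:m]
N(rest) = Σ N(rest − s) over sources s of rest; N(one piece) = 1:
  size 1 → [7]=1
  size 2 → [6,7]=1
  size 3 → [5,6,7]=1
  size 4 → [4,5,6,7]=1
  size 5 → [3,4,5,6,7]=1
  size 6 → [0,3,4,5,6,7]=1  [2,3,4,5,6,7]=1
  first=0(j) contributes 1
  first=1(m) contributes 2
|[w]| = 3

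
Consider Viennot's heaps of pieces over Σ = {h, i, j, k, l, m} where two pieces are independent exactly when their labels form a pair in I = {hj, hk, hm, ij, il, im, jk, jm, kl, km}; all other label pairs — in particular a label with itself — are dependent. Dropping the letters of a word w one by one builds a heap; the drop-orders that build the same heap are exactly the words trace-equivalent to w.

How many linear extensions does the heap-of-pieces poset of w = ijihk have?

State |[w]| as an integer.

10

piece 0:i — minimal
piece 1:j — minimal
piece 2:i rests on {0:i}
piece 3:h rests on {2:i}
piece 4:k rests on {2:i}
minimal pieces: {0:i, 1:j}
ways to finish when only these pieces remain (= sum over removing one remaining piece with nothing left below it):
  1 left: {1}→1  {3}→1  {4}→1
  2 left: {1,3}→2  {1,4}→2  {3,4}→2
  3 left: {1,3,4}→6  {2,3,4}→2
  placing 0:i first → 8 extensions
  placing 1:j first → 2 extensions
total linear extensions = 10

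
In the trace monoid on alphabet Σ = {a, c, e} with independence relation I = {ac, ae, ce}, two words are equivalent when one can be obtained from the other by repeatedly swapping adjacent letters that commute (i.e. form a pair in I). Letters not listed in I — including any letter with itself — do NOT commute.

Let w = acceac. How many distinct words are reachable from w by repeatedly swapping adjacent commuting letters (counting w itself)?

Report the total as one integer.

#0=a has no predecessor
#1=c has no predecessor
#2=c depends on [1:c]
#3=e has no predecessor
#4=a depends on [0:a]
#5=c depends on [2:c]
sources: [0:a, 1:c, 3:e]
N(rest) = Σ N(rest − s) over sources s of rest; N(one piece) = 1:
  size 1 → [3]=1  [4]=1  [5]=1
  size 2 → [0,4]=1  [2,5]=1  [3,4]=2  [3,5]=2  [4,5]=2
  size 3 → [0,3,4]=3  [0,4,5]=3  [1,2,5]=1  [2,3,5]=3  [2,4,5]=3  [3,4,5]=6
  size 4 → [0,2,4,5]=6  [0,3,4,5]=12  [1,2,3,5]=4  [1,2,4,5]=4  [2,3,4,5]=12
  first=0(a) contributes 20
  first=1(c) contributes 30
  first=3(e) contributes 10
|[w]| = 60

60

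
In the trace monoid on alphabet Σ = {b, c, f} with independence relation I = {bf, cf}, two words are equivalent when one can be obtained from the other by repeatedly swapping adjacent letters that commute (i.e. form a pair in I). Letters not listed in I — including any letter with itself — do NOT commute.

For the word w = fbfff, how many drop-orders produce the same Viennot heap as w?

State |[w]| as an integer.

#0=f has no predecessor
#1=b has no predecessor
#2=f depends on [0:f]
#3=f depends on [2:f]
#4=f depends on [3:f]
sources: [0:f, 1:b]
N(rest) = Σ N(rest − s) over sources s of rest; N(one piece) = 1:
  size 1 → [1]=1  [4]=1
  size 2 → [1,4]=2  [3,4]=1
  size 3 → [1,3,4]=3  [2,3,4]=1
  first=0(f) contributes 4
  first=1(b) contributes 1
|[w]| = 5

5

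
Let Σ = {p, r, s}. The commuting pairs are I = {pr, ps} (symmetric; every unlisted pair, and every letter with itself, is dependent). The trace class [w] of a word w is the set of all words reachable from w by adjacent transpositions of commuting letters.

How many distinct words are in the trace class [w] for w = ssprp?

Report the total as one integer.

#0=s has no predecessor
#1=s depends on [0:s]
#2=p has no predecessor
#3=r depends on [1:s]
#4=p depends on [2:p]
sources: [0:s, 2:p]
N(rest) = Σ N(rest − s) over sources s of rest; N(one piece) = 1:
  size 1 → [3]=1  [4]=1
  size 2 → [1,3]=1  [2,4]=1  [3,4]=2
  size 3 → [0,1,3]=1  [1,3,4]=3  [2,3,4]=3
  first=0(s) contributes 6
  first=2(p) contributes 4
|[w]| = 10

10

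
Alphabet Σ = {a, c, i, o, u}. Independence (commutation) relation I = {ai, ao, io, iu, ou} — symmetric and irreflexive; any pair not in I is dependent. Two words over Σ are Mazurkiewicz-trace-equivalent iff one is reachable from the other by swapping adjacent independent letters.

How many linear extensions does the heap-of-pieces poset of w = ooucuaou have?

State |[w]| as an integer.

12

0(o) covers ∅
1(o) covers 0:o
2(u) covers ∅
3(c) covers 1:o, 2:u
4(u) covers 3:c
5(a) covers 4:u
6(o) covers 3:c
7(u) covers 5:a
floor of heap: 0:o, 2:u
completions by unplaced set U, small U first (add the entries for U minus each lowest piece of U):
  |U|=1: {6}:1  {7}:1
  |U|=2: {5,7}:1  {6,7}:2
  |U|=3: {4,5,7}:1  {5,6,7}:3
  |U|=4: {4,5,6,7}:4
  |U|=5: {3,4,5,6,7}:4
  |U|=6: {1,3,4,5,6,7}:4  {2,3,4,5,6,7}:4
  start at 0(o): 8
  start at 2(u): 4
sum over floor = 12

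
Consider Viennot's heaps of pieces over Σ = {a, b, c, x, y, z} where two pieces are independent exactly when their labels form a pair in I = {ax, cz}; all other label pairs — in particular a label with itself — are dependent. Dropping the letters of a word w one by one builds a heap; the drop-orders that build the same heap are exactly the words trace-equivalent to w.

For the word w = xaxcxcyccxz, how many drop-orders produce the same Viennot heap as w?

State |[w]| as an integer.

3

#0=x has no predecessor
#1=a has no predecessor
#2=x depends on [0:x]
#3=c depends on [1:a, 2:x]
#4=x depends on [3:c]
#5=c depends on [4:x]
#6=y depends on [5:c]
#7=c depends on [6:y]
#8=c depends on [7:c]
#9=x depends on [8:c]
#10=z depends on [9:x]
sources: [0:x, 1:a]
N(rest) = Σ N(rest − s) over sources s of rest; N(one piece) = 1:
  size 1 → [10]=1
  size 2 → [9,10]=1
  size 3 → [8,9,10]=1
  size 4 → [7,8,9,10]=1
  size 5 → [6,7,8,9,10]=1
  size 6 → [5,6,7,8,9,10]=1
  size 7 → [4,5,6,7,8,9,10]=1
  size 8 → [3,4,5,6,7,8,9,10]=1
  size 9 → [1,3,4,5,6,7,8,9,10]=1  [2,3,4,5,6,7,8,9,10]=1
  first=0(x) contributes 2
  first=1(a) contributes 1
|[w]| = 3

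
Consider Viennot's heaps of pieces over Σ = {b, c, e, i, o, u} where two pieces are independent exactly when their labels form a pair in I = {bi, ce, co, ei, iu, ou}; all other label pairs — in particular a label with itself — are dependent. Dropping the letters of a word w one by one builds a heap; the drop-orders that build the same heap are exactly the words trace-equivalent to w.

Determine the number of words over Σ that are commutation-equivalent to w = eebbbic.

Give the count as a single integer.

0(e) covers ∅
1(e) covers 0:e
2(b) covers 1:e
3(b) covers 2:b
4(b) covers 3:b
5(i) covers ∅
6(c) covers 4:b, 5:i
floor of heap: 0:e, 5:i
completions by unplaced set U, small U first (add the entries for U minus each lowest piece of U):
  |U|=1: {6}:1
  |U|=2: {4,6}:1  {5,6}:1
  |U|=3: {3,4,6}:1  {4,5,6}:2
  |U|=4: {2,3,4,6}:1  {3,4,5,6}:3
  |U|=5: {1,2,3,4,6}:1  {2,3,4,5,6}:4
  start at 0(e): 5
  start at 5(i): 1
sum over floor = 6

6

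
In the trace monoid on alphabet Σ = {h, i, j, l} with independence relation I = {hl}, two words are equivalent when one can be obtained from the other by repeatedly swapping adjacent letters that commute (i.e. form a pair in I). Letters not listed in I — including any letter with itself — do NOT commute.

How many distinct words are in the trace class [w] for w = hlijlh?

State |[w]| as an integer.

piece 0:h — minimal
piece 1:l — minimal
piece 2:i rests on {0:h, 1:l}
piece 3:j rests on {2:i}
piece 4:l rests on {3:j}
piece 5:h rests on {3:j}
minimal pieces: {0:h, 1:l}
ways to finish when only these pieces remain (= sum over removing one remaining piece with nothing left below it):
  1 left: {4}→1  {5}→1
  2 left: {4,5}→2
  3 left: {3,4,5}→2
  4 left: {2,3,4,5}→2
  placing 0:h first → 2 extensions
  placing 1:l first → 2 extensions
total linear extensions = 4

4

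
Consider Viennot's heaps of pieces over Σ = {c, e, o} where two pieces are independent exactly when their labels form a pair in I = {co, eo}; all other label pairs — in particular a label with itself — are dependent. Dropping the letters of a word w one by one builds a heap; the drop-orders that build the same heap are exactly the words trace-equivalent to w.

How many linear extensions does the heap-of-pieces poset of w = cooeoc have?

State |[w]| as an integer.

#0=c has no predecessor
#1=o has no predecessor
#2=o depends on [1:o]
#3=e depends on [0:c]
#4=o depends on [2:o]
#5=c depends on [3:e]
sources: [0:c, 1:o]
N(rest) = Σ N(rest − s) over sources s of rest; N(one piece) = 1:
  size 1 → [4]=1  [5]=1
  size 2 → [2,4]=1  [3,5]=1  [4,5]=2
  size 3 → [0,3,5]=1  [1,2,4]=1  [2,4,5]=3  [3,4,5]=3
  size 4 → [0,3,4,5]=4  [1,2,4,5]=4  [2,3,4,5]=6
  first=0(c) contributes 10
  first=1(o) contributes 10
|[w]| = 20

20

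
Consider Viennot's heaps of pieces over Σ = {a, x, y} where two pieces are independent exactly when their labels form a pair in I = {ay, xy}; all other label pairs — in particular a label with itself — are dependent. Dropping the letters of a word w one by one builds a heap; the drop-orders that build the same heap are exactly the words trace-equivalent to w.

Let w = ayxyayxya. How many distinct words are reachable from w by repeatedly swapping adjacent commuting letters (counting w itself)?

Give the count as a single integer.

126

piece 0:a — minimal
piece 1:y — minimal
piece 2:x rests on {0:a}
piece 3:y rests on {1:y}
piece 4:a rests on {2:x}
piece 5:y rests on {3:y}
piece 6:x rests on {4:a}
piece 7:y rests on {5:y}
piece 8:a rests on {6:x}
minimal pieces: {0:a, 1:y}
ways to finish when only these pieces remain (= sum over removing one remaining piece with nothing left below it):
  1 left: {7}→1  {8}→1
  2 left: {5,7}→1  {6,8}→1  {7,8}→2
  3 left: {3,5,7}→1  {4,6,8}→1  {5,7,8}→3  {6,7,8}→3
  4 left: {1,3,5,7}→1  {2,4,6,8}→1  {3,5,7,8}→4  {4,6,7,8}→4  {5,6,7,8}→6
  5 left: {0,2,4,6,8}→1  {1,3,5,7,8}→5  {2,4,6,7,8}→5  {3,5,6,7,8}→10  {4,5,6,7,8}→10
  6 left: {0,2,4,6,7,8}→6  {1,3,5,6,7,8}→15  {2,4,5,6,7,8}→15  {3,4,5,6,7,8}→20
  7 left: {0,2,4,5,6,7,8}→21  {1,3,4,5,6,7,8}→35  {2,3,4,5,6,7,8}→35
  placing 0:a first → 70 extensions
  placing 1:y first → 56 extensions
total linear extensions = 126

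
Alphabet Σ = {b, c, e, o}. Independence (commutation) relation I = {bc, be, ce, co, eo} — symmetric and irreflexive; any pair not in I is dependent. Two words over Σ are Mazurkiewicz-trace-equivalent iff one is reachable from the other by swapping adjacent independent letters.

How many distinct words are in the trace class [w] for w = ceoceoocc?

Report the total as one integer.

1260

piece 0:c — minimal
piece 1:e — minimal
piece 2:o — minimal
piece 3:c rests on {0:c}
piece 4:e rests on {1:e}
piece 5:o rests on {2:o}
piece 6:o rests on {5:o}
piece 7:c rests on {3:c}
piece 8:c rests on {7:c}
minimal pieces: {0:c, 1:e, 2:o}
ways to finish when only these pieces remain (= sum over removing one remaining piece with nothing left below it):
  1 left: {4}→1  {6}→1  {8}→1
  2 left: {1,4}→1  {4,6}→2  {4,8}→2  {5,6}→1  {6,8}→2  {7,8}→1
  3 left: {1,4,6}→3  {1,4,8}→3  {2,5,6}→1  {3,7,8}→1  {4,5,6}→3  {4,6,8}→6  {4,7,8}→3  {5,6,8}→3  {6,7,8}→3
  4 left: {0,3,7,8}→1  {1,4,5,6}→6  {1,4,6,8}→12  {1,4,7,8}→6  {2,4,5,6}→4  {2,5,6,8}→4  {3,4,7,8}→4  {3,6,7,8}→4  {4,5,6,8}→12  {4,6,7,8}→12  {5,6,7,8}→6
  5 left: {0,3,4,7,8}→5  {0,3,6,7,8}→5  {1,2,4,5,6}→10  {1,3,4,7,8}→10  {1,4,5,6,8}→30  {1,4,6,7,8}→30  {2,4,5,6,8}→20  {2,5,6,7,8}→10  {3,4,6,7,8}→20  {3,5,6,7,8}→10  {4,5,6,7,8}→30
  6 left: {0,1,3,4,7,8}→15  {0,3,4,6,7,8}→30  {0,3,5,6,7,8}→15  {1,2,4,5,6,8}→60  {1,3,4,6,7,8}→60  {1,4,5,6,7,8}→90  {2,3,5,6,7,8}→20  {2,4,5,6,7,8}→60  {3,4,5,6,7,8}→60
  7 left: {0,1,3,4,6,7,8}→105  {0,2,3,5,6,7,8}→35  {0,3,4,5,6,7,8}→105  {1,2,4,5,6,7,8}→210  {1,3,4,5,6,7,8}→210  {2,3,4,5,6,7,8}→140
  placing 0:c first → 560 extensions
  placing 1:e first → 280 extensions
  placing 2:o first → 420 extensions
total linear extensions = 1260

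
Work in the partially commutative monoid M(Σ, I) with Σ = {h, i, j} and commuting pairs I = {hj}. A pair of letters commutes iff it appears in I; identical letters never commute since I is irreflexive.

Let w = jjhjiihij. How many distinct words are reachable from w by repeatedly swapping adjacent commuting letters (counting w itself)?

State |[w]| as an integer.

0(j) covers ∅
1(j) covers 0:j
2(h) covers ∅
3(j) covers 1:j
4(i) covers 2:h, 3:j
5(i) covers 4:i
6(h) covers 5:i
7(i) covers 6:h
8(j) covers 7:i
floor of heap: 0:j, 2:h
completions by unplaced set U, small U first (add the entries for U minus each lowest piece of U):
  |U|=1: {8}:1
  |U|=2: {7,8}:1
  |U|=3: {6,7,8}:1
  |U|=4: {5,6,7,8}:1
  |U|=5: {4,5,6,7,8}:1
  |U|=6: {2,4,5,6,7,8}:1  {3,4,5,6,7,8}:1
  |U|=7: {1,3,4,5,6,7,8}:1  {2,3,4,5,6,7,8}:2
  start at 0(j): 3
  start at 2(h): 1
sum over floor = 4

4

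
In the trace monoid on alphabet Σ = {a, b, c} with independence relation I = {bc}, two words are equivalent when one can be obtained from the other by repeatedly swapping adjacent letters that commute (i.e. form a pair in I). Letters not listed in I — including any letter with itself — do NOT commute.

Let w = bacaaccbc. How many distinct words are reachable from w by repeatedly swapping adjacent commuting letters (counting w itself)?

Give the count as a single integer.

#0=b has no predecessor
#1=a depends on [0:b]
#2=c depends on [1:a]
#3=a depends on [2:c]
#4=a depends on [3:a]
#5=c depends on [4:a]
#6=c depends on [5:c]
#7=b depends on [4:a]
#8=c depends on [6:c]
sources: [0:b]
N(rest) = Σ N(rest − s) over sources s of rest; N(one piece) = 1:
  size 1 → [7]=1  [8]=1
  size 2 → [6,8]=1  [7,8]=2
  size 3 → [5,6,8]=1  [6,7,8]=3
  size 4 → [5,6,7,8]=4
  size 5 → [4,5,6,7,8]=4
  size 6 → [3,4,5,6,7,8]=4
  size 7 → [2,3,4,5,6,7,8]=4
  first=0(b) contributes 4

4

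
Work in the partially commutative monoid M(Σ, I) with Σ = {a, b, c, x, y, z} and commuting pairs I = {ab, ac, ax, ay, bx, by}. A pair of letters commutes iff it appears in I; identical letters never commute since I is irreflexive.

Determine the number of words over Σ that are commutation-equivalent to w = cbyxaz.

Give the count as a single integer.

15

piece 0:c — minimal
piece 1:b rests on {0:c}
piece 2:y rests on {0:c}
piece 3:x rests on {2:y}
piece 4:a — minimal
piece 5:z rests on {1:b, 3:x, 4:a}
minimal pieces: {0:c, 4:a}
ways to finish when only these pieces remain (= sum over removing one remaining piece with nothing left below it):
  1 left: {5}→1
  2 left: {1,5}→1  {3,5}→1  {4,5}→1
  3 left: {1,3,5}→2  {1,4,5}→2  {2,3,5}→1  {3,4,5}→2
  4 left: {1,2,3,5}→3  {1,3,4,5}→6  {2,3,4,5}→3
  placing 0:c first → 12 extensions
  placing 4:a first → 3 extensions
total linear extensions = 15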